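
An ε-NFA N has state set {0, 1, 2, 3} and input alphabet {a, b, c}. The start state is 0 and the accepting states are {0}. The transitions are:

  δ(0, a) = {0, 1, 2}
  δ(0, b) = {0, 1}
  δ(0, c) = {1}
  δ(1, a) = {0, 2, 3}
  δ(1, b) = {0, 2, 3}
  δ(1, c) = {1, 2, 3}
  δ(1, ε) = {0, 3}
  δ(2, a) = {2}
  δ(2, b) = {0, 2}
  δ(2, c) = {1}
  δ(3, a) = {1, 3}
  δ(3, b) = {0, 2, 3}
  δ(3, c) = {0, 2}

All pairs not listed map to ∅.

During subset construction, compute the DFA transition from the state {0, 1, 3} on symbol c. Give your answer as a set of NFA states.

δ(0,c) = {1}; δ(1,c) = {1, 2, 3}; δ(3,c) = {0, 2}.
Union: {0, 1, 2, 3}.

{0, 1, 2, 3}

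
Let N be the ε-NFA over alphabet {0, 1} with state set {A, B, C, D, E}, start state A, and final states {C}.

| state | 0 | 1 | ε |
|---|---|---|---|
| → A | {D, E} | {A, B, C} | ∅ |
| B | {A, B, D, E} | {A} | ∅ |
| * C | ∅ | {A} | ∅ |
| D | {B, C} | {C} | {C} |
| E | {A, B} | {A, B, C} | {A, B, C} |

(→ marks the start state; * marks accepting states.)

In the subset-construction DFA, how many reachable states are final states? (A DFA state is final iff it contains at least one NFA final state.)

2

Start state of the DFA: {A} (ε-closure of the NFA start).
{A} --0--> {A, B, C, D, E}  [new]
{A} --1--> {A, B, C}  [new]
{A, B, C, D, E} --0--> {A, B, C, D, E}  [seen]
{A, B, C, D, E} --1--> {A, B, C}  [seen]
{A, B, C} --0--> {A, B, C, D, E}  [seen]
{A, B, C} --1--> {A, B, C}  [seen]
Reachable DFA states: {A}, {A, B, C, D, E}, {A, B, C}.
Accepting DFA states (contain an NFA accepting state): {A, B, C, D, E}, {A, B, C}.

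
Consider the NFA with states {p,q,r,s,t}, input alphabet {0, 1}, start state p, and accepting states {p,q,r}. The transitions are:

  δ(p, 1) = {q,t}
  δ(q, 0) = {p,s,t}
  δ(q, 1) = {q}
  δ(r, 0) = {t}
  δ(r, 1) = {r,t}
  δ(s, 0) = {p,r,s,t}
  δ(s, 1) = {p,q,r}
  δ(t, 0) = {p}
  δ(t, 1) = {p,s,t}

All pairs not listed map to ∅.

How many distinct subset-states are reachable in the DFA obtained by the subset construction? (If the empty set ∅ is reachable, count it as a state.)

Start state of the DFA: {p}.
{p} --0--> ∅  [new]
{p} --1--> {q,t}  [new]
∅ --0--> ∅  [seen]
∅ --1--> ∅  [seen]
{q,t} --0--> {p,s,t}  [new]
{q,t} --1--> {p,q,s,t}  [new]
{p,s,t} --0--> {p,r,s,t}  [new]
{p,s,t} --1--> {p,q,r,s,t}  [new]
{p,q,s,t} --0--> {p,r,s,t}  [seen]
{p,q,s,t} --1--> {p,q,r,s,t}  [seen]
{p,r,s,t} --0--> {p,r,s,t}  [seen]
{p,r,s,t} --1--> {p,q,r,s,t}  [seen]
{p,q,r,s,t} --0--> {p,r,s,t}  [seen]
{p,q,r,s,t} --1--> {p,q,r,s,t}  [seen]
Reachable DFA states: {p}, ∅, {q,t}, {p,s,t}, {p,q,s,t}, {p,r,s,t}, {p,q,r,s,t}.

7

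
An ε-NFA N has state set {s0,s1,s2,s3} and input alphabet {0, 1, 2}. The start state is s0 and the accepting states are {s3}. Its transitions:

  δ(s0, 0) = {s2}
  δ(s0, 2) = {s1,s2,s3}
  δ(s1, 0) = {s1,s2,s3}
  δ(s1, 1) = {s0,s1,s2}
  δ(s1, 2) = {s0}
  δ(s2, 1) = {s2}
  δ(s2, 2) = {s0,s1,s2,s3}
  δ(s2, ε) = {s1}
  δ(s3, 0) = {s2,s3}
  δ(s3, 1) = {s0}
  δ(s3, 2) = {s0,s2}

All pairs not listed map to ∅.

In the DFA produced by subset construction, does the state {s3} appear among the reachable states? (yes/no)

no

Start state of the DFA: {s0} (ε-closure of the NFA start).
{s0} --0--> {s1,s2}  [new]
{s0} --1--> ∅  [new]
{s0} --2--> {s1,s2,s3}  [new]
{s1,s2} --0--> {s1,s2,s3}  [seen]
{s1,s2} --1--> {s0,s1,s2}  [new]
{s1,s2} --2--> {s0,s1,s2,s3}  [new]
∅ --0--> ∅  [seen]
∅ --1--> ∅  [seen]
∅ --2--> ∅  [seen]
{s1,s2,s3} --0--> {s1,s2,s3}  [seen]
{s1,s2,s3} --1--> {s0,s1,s2}  [seen]
{s1,s2,s3} --2--> {s0,s1,s2,s3}  [seen]
{s0,s1,s2} --0--> {s1,s2,s3}  [seen]
{s0,s1,s2} --1--> {s0,s1,s2}  [seen]
{s0,s1,s2} --2--> {s0,s1,s2,s3}  [seen]
{s0,s1,s2,s3} --0--> {s1,s2,s3}  [seen]
{s0,s1,s2,s3} --1--> {s0,s1,s2}  [seen]
{s0,s1,s2,s3} --2--> {s0,s1,s2,s3}  [seen]
Reachable DFA states: {s0}, {s1,s2}, ∅, {s1,s2,s3}, {s0,s1,s2}, {s0,s1,s2,s3}.
{s3} is not among them.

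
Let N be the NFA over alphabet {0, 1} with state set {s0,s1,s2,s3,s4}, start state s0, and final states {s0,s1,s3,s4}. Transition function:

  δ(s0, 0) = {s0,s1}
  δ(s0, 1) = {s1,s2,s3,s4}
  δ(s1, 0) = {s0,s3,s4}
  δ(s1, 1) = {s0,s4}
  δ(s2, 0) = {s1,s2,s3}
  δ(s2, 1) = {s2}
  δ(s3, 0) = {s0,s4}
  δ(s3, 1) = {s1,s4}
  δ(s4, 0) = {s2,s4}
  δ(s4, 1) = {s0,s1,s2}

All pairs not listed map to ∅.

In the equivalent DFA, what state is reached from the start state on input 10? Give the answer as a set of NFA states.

{s0,s1,s2,s3,s4}

Start: {s0}.
δ(s0,1) = {s1,s2,s3,s4}.
Union: {s1,s2,s3,s4}.
After 1: {s1,s2,s3,s4}.
δ(s1,0) = {s0,s3,s4}; δ(s2,0) = {s1,s2,s3}; δ(s3,0) = {s0,s4}; δ(s4,0) = {s2,s4}.
Union: {s0,s1,s2,s3,s4}.
After 0: {s0,s1,s2,s3,s4}.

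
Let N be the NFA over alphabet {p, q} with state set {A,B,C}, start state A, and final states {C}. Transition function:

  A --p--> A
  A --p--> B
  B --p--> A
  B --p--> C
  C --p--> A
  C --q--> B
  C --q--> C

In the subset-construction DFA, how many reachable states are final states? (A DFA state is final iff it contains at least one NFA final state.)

3

Start state of the DFA: {A}.
{A} --p--> {A,B}  [new]
{A} --q--> ∅  [new]
{A,B} --p--> {A,B,C}  [new]
{A,B} --q--> ∅  [seen]
∅ --p--> ∅  [seen]
∅ --q--> ∅  [seen]
{A,B,C} --p--> {A,B,C}  [seen]
{A,B,C} --q--> {B,C}  [new]
{B,C} --p--> {A,C}  [new]
{B,C} --q--> {B,C}  [seen]
{A,C} --p--> {A,B}  [seen]
{A,C} --q--> {B,C}  [seen]
Reachable DFA states: {A}, {A,B}, ∅, {A,B,C}, {B,C}, {A,C}.
Accepting DFA states (contain an NFA accepting state): {A,B,C}, {B,C}, {A,C}.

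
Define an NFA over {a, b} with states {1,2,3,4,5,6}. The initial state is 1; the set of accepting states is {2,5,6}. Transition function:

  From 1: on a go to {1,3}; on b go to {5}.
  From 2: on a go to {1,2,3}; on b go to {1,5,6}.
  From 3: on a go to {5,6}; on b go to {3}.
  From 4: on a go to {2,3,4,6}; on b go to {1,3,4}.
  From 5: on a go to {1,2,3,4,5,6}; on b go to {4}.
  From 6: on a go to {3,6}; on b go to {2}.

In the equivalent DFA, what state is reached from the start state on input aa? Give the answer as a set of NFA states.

{1,3,5,6}

Start: {1}.
δ(1,a) = {1,3}.
Union: {1,3}.
After a: {1,3}.
δ(1,a) = {1,3}; δ(3,a) = {5,6}.
Union: {1,3,5,6}.
After a: {1,3,5,6}.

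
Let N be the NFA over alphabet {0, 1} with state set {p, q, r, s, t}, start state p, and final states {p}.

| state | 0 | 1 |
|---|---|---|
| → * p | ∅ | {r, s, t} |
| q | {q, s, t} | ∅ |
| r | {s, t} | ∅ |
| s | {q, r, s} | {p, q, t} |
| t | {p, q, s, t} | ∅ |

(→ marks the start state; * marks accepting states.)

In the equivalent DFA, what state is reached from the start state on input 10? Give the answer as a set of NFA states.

Start: {p}.
δ(p,1) = {r, s, t}.
Union: {r, s, t}.
After 1: {r, s, t}.
δ(r,0) = {s, t}; δ(s,0) = {q, r, s}; δ(t,0) = {p, q, s, t}.
Union: {p, q, r, s, t}.
After 0: {p, q, r, s, t}.

{p, q, r, s, t}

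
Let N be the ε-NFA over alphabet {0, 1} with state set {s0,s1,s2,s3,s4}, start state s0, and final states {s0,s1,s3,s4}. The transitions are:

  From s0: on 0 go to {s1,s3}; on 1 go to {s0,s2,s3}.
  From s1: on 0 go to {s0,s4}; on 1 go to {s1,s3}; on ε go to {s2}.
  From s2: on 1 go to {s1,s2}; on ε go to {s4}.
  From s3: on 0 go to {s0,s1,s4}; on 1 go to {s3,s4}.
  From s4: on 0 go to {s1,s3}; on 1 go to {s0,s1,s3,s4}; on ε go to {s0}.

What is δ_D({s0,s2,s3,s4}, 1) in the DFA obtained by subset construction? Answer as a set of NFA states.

δ(s0,1) = {s0,s2,s3}; δ(s2,1) = {s1,s2}; δ(s3,1) = {s3,s4}; δ(s4,1) = {s0,s1,s3,s4}.
Union: {s0,s1,s2,s3,s4}.

{s0,s1,s2,s3,s4}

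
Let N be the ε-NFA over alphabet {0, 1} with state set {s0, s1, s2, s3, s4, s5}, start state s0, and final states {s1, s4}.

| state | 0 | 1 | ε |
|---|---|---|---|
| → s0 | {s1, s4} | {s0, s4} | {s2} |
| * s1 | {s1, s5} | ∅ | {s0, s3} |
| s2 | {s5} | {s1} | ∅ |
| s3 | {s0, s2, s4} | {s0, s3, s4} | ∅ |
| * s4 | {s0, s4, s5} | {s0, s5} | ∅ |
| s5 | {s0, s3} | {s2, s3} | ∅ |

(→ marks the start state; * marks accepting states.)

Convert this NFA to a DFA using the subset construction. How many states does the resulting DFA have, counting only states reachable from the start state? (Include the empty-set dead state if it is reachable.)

Start state of the DFA: {s0, s2} (ε-closure of the NFA start).
{s0, s2} --0--> {s0, s1, s2, s3, s4, s5}  [new]
{s0, s2} --1--> {s0, s1, s2, s3, s4}  [new]
{s0, s1, s2, s3, s4, s5} --0--> {s0, s1, s2, s3, s4, s5}  [seen]
{s0, s1, s2, s3, s4, s5} --1--> {s0, s1, s2, s3, s4, s5}  [seen]
{s0, s1, s2, s3, s4} --0--> {s0, s1, s2, s3, s4, s5}  [seen]
{s0, s1, s2, s3, s4} --1--> {s0, s1, s2, s3, s4, s5}  [seen]
Reachable DFA states: {s0, s2}, {s0, s1, s2, s3, s4, s5}, {s0, s1, s2, s3, s4}.

3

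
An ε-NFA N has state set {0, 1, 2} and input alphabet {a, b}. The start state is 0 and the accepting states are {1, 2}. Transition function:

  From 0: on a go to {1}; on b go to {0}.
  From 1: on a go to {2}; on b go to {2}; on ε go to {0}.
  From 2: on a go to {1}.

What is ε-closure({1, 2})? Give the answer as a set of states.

Begin with {1, 2}.
1 →ε {0}; add 0.
ε-closure = {0, 1, 2}.

{0, 1, 2}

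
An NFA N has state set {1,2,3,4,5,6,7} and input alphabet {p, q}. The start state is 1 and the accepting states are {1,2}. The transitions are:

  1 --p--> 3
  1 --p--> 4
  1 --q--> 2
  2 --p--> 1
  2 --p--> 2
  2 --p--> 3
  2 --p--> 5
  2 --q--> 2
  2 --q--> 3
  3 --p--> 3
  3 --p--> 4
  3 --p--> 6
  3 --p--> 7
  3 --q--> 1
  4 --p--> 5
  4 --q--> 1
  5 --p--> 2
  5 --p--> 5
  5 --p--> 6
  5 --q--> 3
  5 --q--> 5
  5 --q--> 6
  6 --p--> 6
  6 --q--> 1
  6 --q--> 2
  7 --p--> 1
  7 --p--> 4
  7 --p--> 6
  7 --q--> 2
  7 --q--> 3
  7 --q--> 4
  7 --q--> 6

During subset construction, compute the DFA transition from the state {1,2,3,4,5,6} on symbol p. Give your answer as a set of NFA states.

{1,2,3,4,5,6,7}

δ(1,p) = {3,4}; δ(2,p) = {1,2,3,5}; δ(3,p) = {3,4,6,7}; δ(4,p) = {5}; δ(5,p) = {2,5,6}; δ(6,p) = {6}.
Union: {1,2,3,4,5,6,7}.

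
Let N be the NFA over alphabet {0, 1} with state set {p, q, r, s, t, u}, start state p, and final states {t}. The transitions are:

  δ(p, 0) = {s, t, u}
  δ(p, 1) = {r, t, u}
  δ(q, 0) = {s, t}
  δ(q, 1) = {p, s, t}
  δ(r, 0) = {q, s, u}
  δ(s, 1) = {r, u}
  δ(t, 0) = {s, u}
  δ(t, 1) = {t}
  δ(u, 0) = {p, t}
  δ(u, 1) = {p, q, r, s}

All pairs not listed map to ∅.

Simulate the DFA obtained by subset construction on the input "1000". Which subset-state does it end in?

{p, s, t, u}

Start: {p}.
δ(p,1) = {r, t, u}.
Union: {r, t, u}.
After 1: {r, t, u}.
δ(r,0) = {q, s, u}; δ(t,0) = {s, u}; δ(u,0) = {p, t}.
Union: {p, q, s, t, u}.
After 0: {p, q, s, t, u}.
δ(p,0) = {s, t, u}; δ(q,0) = {s, t}; δ(s,0) = ∅; δ(t,0) = {s, u}; δ(u,0) = {p, t}.
Union: {p, s, t, u}.
After 0: {p, s, t, u}.
δ(p,0) = {s, t, u}; δ(s,0) = ∅; δ(t,0) = {s, u}; δ(u,0) = {p, t}.
Union: {p, s, t, u}.
After 0: {p, s, t, u}.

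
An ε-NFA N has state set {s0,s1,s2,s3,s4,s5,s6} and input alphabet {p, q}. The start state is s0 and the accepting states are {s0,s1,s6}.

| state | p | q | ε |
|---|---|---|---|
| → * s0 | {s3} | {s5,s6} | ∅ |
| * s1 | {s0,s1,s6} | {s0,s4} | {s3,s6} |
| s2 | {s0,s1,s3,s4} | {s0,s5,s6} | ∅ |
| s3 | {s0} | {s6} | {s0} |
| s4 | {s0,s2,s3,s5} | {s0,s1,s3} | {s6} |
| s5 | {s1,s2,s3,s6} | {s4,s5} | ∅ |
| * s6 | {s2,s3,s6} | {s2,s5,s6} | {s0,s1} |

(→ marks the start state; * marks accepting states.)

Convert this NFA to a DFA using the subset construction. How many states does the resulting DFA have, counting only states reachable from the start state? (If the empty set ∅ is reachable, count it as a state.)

6

Start state of the DFA: {s0} (ε-closure of the NFA start).
{s0} --p--> {s0,s3}  [new]
{s0} --q--> {s0,s1,s3,s5,s6}  [new]
{s0,s3} --p--> {s0,s3}  [seen]
{s0,s3} --q--> {s0,s1,s3,s5,s6}  [seen]
{s0,s1,s3,s5,s6} --p--> {s0,s1,s2,s3,s6}  [new]
{s0,s1,s3,s5,s6} --q--> {s0,s1,s2,s3,s4,s5,s6}  [new]
{s0,s1,s2,s3,s6} --p--> {s0,s1,s2,s3,s4,s6}  [new]
{s0,s1,s2,s3,s6} --q--> {s0,s1,s2,s3,s4,s5,s6}  [seen]
{s0,s1,s2,s3,s4,s5,s6} --p--> {s0,s1,s2,s3,s4,s5,s6}  [seen]
{s0,s1,s2,s3,s4,s5,s6} --q--> {s0,s1,s2,s3,s4,s5,s6}  [seen]
{s0,s1,s2,s3,s4,s6} --p--> {s0,s1,s2,s3,s4,s5,s6}  [seen]
{s0,s1,s2,s3,s4,s6} --q--> {s0,s1,s2,s3,s4,s5,s6}  [seen]
Reachable DFA states: {s0}, {s0,s3}, {s0,s1,s3,s5,s6}, {s0,s1,s2,s3,s6}, {s0,s1,s2,s3,s4,s5,s6}, {s0,s1,s2,s3,s4,s6}.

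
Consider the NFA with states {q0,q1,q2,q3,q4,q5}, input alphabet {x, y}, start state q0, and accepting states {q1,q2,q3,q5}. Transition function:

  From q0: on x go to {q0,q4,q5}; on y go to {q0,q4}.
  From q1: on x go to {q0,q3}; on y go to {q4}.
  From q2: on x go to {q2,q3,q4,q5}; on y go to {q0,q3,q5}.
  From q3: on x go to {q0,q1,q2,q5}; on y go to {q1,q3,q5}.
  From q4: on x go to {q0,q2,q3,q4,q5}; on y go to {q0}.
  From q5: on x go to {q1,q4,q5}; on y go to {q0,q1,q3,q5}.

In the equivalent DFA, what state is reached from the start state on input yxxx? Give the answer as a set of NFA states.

Start: {q0}.
δ(q0,y) = {q0,q4}.
Union: {q0,q4}.
After y: {q0,q4}.
δ(q0,x) = {q0,q4,q5}; δ(q4,x) = {q0,q2,q3,q4,q5}.
Union: {q0,q2,q3,q4,q5}.
After x: {q0,q2,q3,q4,q5}.
δ(q0,x) = {q0,q4,q5}; δ(q2,x) = {q2,q3,q4,q5}; δ(q3,x) = {q0,q1,q2,q5}; δ(q4,x) = {q0,q2,q3,q4,q5}; δ(q5,x) = {q1,q4,q5}.
Union: {q0,q1,q2,q3,q4,q5}.
After x: {q0,q1,q2,q3,q4,q5}.
δ(q0,x) = {q0,q4,q5}; δ(q1,x) = {q0,q3}; δ(q2,x) = {q2,q3,q4,q5}; δ(q3,x) = {q0,q1,q2,q5}; δ(q4,x) = {q0,q2,q3,q4,q5}; δ(q5,x) = {q1,q4,q5}.
Union: {q0,q1,q2,q3,q4,q5}.
After x: {q0,q1,q2,q3,q4,q5}.

{q0,q1,q2,q3,q4,q5}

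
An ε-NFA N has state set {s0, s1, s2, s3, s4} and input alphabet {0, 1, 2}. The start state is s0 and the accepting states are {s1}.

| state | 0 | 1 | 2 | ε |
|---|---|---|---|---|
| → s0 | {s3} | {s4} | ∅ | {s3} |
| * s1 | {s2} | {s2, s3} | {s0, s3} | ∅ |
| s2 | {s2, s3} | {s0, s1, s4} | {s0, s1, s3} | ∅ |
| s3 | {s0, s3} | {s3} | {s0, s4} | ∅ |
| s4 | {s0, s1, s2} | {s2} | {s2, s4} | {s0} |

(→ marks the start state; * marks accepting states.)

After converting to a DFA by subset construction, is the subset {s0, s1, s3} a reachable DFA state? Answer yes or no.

no

Start state of the DFA: {s0, s3} (ε-closure of the NFA start).
{s0, s3} --0--> {s0, s3}  [seen]
{s0, s3} --1--> {s0, s3, s4}  [new]
{s0, s3} --2--> {s0, s3, s4}  [seen]
{s0, s3, s4} --0--> {s0, s1, s2, s3}  [new]
{s0, s3, s4} --1--> {s0, s2, s3, s4}  [new]
{s0, s3, s4} --2--> {s0, s2, s3, s4}  [seen]
{s0, s1, s2, s3} --0--> {s0, s2, s3}  [new]
{s0, s1, s2, s3} --1--> {s0, s1, s2, s3, s4}  [new]
{s0, s1, s2, s3} --2--> {s0, s1, s3, s4}  [new]
{s0, s2, s3, s4} --0--> {s0, s1, s2, s3}  [seen]
{s0, s2, s3, s4} --1--> {s0, s1, s2, s3, s4}  [seen]
{s0, s2, s3, s4} --2--> {s0, s1, s2, s3, s4}  [seen]
{s0, s2, s3} --0--> {s0, s2, s3}  [seen]
{s0, s2, s3} --1--> {s0, s1, s3, s4}  [seen]
{s0, s2, s3} --2--> {s0, s1, s3, s4}  [seen]
{s0, s1, s2, s3, s4} --0--> {s0, s1, s2, s3}  [seen]
{s0, s1, s2, s3, s4} --1--> {s0, s1, s2, s3, s4}  [seen]
{s0, s1, s2, s3, s4} --2--> {s0, s1, s2, s3, s4}  [seen]
{s0, s1, s3, s4} --0--> {s0, s1, s2, s3}  [seen]
{s0, s1, s3, s4} --1--> {s0, s2, s3, s4}  [seen]
{s0, s1, s3, s4} --2--> {s0, s2, s3, s4}  [seen]
Reachable DFA states: {s0, s3}, {s0, s3, s4}, {s0, s1, s2, s3}, {s0, s2, s3, s4}, {s0, s2, s3}, {s0, s1, s2, s3, s4}, {s0, s1, s3, s4}.
{s0, s1, s3} is not among them.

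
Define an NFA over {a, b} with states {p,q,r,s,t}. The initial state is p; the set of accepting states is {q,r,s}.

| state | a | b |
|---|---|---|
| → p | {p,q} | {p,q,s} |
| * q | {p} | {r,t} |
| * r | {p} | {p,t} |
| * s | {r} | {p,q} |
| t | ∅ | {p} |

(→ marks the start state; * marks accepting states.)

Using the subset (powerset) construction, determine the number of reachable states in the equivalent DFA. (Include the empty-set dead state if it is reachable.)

5

Start state of the DFA: {p}.
{p} --a--> {p,q}  [new]
{p} --b--> {p,q,s}  [new]
{p,q} --a--> {p,q}  [seen]
{p,q} --b--> {p,q,r,s,t}  [new]
{p,q,s} --a--> {p,q,r}  [new]
{p,q,s} --b--> {p,q,r,s,t}  [seen]
{p,q,r,s,t} --a--> {p,q,r}  [seen]
{p,q,r,s,t} --b--> {p,q,r,s,t}  [seen]
{p,q,r} --a--> {p,q}  [seen]
{p,q,r} --b--> {p,q,r,s,t}  [seen]
Reachable DFA states: {p}, {p,q}, {p,q,s}, {p,q,r,s,t}, {p,q,r}.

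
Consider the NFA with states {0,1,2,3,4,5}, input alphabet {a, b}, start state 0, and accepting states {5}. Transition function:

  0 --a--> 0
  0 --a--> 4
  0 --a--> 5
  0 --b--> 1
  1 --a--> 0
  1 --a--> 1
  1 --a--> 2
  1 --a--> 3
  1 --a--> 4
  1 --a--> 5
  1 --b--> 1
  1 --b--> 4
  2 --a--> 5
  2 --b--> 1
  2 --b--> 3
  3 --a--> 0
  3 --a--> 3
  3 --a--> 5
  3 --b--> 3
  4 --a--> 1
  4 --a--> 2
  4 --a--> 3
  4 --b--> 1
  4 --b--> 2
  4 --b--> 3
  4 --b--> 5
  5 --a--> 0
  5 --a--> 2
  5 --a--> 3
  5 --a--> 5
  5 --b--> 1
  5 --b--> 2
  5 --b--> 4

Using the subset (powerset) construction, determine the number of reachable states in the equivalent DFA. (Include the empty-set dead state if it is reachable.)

Start state of the DFA: {0}.
{0} --a--> {0,4,5}  [new]
{0} --b--> {1}  [new]
{0,4,5} --a--> {0,1,2,3,4,5}  [new]
{0,4,5} --b--> {1,2,3,4,5}  [new]
{1} --a--> {0,1,2,3,4,5}  [seen]
{1} --b--> {1,4}  [new]
{0,1,2,3,4,5} --a--> {0,1,2,3,4,5}  [seen]
{0,1,2,3,4,5} --b--> {1,2,3,4,5}  [seen]
{1,2,3,4,5} --a--> {0,1,2,3,4,5}  [seen]
{1,2,3,4,5} --b--> {1,2,3,4,5}  [seen]
{1,4} --a--> {0,1,2,3,4,5}  [seen]
{1,4} --b--> {1,2,3,4,5}  [seen]
Reachable DFA states: {0}, {0,4,5}, {1}, {0,1,2,3,4,5}, {1,2,3,4,5}, {1,4}.

6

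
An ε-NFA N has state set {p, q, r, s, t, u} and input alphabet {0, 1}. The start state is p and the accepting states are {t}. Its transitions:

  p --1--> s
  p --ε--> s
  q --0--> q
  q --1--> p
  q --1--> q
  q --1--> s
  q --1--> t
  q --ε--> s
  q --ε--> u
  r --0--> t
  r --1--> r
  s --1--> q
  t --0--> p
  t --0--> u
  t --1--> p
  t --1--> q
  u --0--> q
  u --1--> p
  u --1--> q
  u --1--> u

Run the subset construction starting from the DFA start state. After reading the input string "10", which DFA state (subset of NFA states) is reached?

{q, s, u}

Start: {p, s}.
δ(p,1) = {s}; δ(s,1) = {q}.
Union: {q, s}.
ε-closure gives {q, s, u}.
After 1: {q, s, u}.
δ(q,0) = {q}; δ(s,0) = ∅; δ(u,0) = {q}.
Union: {q}.
ε-closure gives {q, s, u}.
After 0: {q, s, u}.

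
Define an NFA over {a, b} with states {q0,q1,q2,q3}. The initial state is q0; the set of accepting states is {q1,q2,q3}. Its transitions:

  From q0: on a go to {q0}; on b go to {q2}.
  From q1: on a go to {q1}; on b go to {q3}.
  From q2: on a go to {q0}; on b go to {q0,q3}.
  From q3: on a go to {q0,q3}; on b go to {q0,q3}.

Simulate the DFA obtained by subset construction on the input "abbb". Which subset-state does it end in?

Start: {q0}.
δ(q0,a) = {q0}.
Union: {q0}.
After a: {q0}.
δ(q0,b) = {q2}.
Union: {q2}.
After b: {q2}.
δ(q2,b) = {q0,q3}.
Union: {q0,q3}.
After b: {q0,q3}.
δ(q0,b) = {q2}; δ(q3,b) = {q0,q3}.
Union: {q0,q2,q3}.
After b: {q0,q2,q3}.

{q0,q2,q3}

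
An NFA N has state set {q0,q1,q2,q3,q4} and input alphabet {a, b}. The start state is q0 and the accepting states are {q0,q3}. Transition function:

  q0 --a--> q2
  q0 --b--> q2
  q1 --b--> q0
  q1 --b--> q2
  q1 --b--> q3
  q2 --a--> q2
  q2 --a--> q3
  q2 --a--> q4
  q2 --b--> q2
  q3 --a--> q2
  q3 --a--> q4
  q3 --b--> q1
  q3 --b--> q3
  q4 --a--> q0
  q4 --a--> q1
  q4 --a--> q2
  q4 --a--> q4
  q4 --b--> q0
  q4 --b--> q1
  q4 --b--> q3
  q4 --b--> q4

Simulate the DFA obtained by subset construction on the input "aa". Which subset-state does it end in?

Start: {q0}.
δ(q0,a) = {q2}.
Union: {q2}.
After a: {q2}.
δ(q2,a) = {q2,q3,q4}.
Union: {q2,q3,q4}.
After a: {q2,q3,q4}.

{q2,q3,q4}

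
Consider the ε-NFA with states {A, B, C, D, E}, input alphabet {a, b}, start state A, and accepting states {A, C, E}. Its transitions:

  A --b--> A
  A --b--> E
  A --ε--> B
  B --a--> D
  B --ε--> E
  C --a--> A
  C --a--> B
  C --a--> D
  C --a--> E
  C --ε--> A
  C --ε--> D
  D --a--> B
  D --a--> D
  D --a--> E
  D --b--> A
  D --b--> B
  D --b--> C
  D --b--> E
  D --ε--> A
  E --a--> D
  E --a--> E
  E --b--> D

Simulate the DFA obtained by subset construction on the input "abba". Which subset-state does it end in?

Start: {A, B, E}.
δ(A,a) = ∅; δ(B,a) = {D}; δ(E,a) = {D, E}.
Union: {D, E}.
ε-closure gives {A, B, D, E}.
After a: {A, B, D, E}.
δ(A,b) = {A, E}; δ(B,b) = ∅; δ(D,b) = {A, B, C, E}; δ(E,b) = {D}.
Union: {A, B, C, D, E}.
After b: {A, B, C, D, E}.
δ(A,b) = {A, E}; δ(B,b) = ∅; δ(C,b) = ∅; δ(D,b) = {A, B, C, E}; δ(E,b) = {D}.
Union: {A, B, C, D, E}.
After b: {A, B, C, D, E}.
δ(A,a) = ∅; δ(B,a) = {D}; δ(C,a) = {A, B, D, E}; δ(D,a) = {B, D, E}; δ(E,a) = {D, E}.
Union: {A, B, D, E}.
After a: {A, B, D, E}.

{A, B, D, E}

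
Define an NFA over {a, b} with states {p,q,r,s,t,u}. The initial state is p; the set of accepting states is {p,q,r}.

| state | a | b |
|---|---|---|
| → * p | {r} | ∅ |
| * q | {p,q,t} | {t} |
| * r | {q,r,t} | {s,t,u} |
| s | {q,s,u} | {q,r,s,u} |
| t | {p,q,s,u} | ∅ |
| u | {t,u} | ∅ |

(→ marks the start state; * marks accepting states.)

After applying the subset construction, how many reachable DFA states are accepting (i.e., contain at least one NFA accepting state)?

7

Start state of the DFA: {p}.
{p} --a--> {r}  [new]
{p} --b--> ∅  [new]
{r} --a--> {q,r,t}  [new]
{r} --b--> {s,t,u}  [new]
∅ --a--> ∅  [seen]
∅ --b--> ∅  [seen]
{q,r,t} --a--> {p,q,r,s,t,u}  [new]
{q,r,t} --b--> {s,t,u}  [seen]
{s,t,u} --a--> {p,q,s,t,u}  [new]
{s,t,u} --b--> {q,r,s,u}  [new]
{p,q,r,s,t,u} --a--> {p,q,r,s,t,u}  [seen]
{p,q,r,s,t,u} --b--> {q,r,s,t,u}  [new]
{p,q,s,t,u} --a--> {p,q,r,s,t,u}  [seen]
{p,q,s,t,u} --b--> {q,r,s,t,u}  [seen]
{q,r,s,u} --a--> {p,q,r,s,t,u}  [seen]
{q,r,s,u} --b--> {q,r,s,t,u}  [seen]
{q,r,s,t,u} --a--> {p,q,r,s,t,u}  [seen]
{q,r,s,t,u} --b--> {q,r,s,t,u}  [seen]
Reachable DFA states: {p}, {r}, ∅, {q,r,t}, {s,t,u}, {p,q,r,s,t,u}, {p,q,s,t,u}, {q,r,s,u}, {q,r,s,t,u}.
Accepting DFA states (contain an NFA accepting state): {p}, {r}, {q,r,t}, {p,q,r,s,t,u}, {p,q,s,t,u}, {q,r,s,u}, {q,r,s,t,u}.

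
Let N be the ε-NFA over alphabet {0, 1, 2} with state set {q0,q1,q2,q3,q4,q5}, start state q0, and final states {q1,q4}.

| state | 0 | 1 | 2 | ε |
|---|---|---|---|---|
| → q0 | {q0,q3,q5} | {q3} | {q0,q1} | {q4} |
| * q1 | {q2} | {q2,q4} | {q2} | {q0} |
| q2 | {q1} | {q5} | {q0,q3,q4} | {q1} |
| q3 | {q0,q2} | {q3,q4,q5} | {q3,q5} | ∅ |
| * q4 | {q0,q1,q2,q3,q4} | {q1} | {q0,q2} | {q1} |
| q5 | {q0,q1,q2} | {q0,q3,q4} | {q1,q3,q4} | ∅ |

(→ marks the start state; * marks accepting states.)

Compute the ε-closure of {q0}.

{q0,q1,q4}

Begin with {q0}.
q0 →ε {q4}; add q4.
q4 →ε {q1}; add q1.
ε-closure = {q0,q1,q4}.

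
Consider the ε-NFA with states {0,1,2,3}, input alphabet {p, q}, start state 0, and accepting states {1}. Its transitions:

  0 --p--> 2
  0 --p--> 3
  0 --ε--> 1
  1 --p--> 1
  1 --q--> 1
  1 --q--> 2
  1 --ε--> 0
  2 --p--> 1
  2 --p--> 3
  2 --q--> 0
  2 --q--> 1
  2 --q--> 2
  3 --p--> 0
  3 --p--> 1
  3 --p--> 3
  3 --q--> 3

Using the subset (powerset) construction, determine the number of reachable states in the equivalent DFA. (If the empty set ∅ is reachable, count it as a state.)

3

Start state of the DFA: {0,1} (ε-closure of the NFA start).
{0,1} --p--> {0,1,2,3}  [new]
{0,1} --q--> {0,1,2}  [new]
{0,1,2,3} --p--> {0,1,2,3}  [seen]
{0,1,2,3} --q--> {0,1,2,3}  [seen]
{0,1,2} --p--> {0,1,2,3}  [seen]
{0,1,2} --q--> {0,1,2}  [seen]
Reachable DFA states: {0,1}, {0,1,2,3}, {0,1,2}.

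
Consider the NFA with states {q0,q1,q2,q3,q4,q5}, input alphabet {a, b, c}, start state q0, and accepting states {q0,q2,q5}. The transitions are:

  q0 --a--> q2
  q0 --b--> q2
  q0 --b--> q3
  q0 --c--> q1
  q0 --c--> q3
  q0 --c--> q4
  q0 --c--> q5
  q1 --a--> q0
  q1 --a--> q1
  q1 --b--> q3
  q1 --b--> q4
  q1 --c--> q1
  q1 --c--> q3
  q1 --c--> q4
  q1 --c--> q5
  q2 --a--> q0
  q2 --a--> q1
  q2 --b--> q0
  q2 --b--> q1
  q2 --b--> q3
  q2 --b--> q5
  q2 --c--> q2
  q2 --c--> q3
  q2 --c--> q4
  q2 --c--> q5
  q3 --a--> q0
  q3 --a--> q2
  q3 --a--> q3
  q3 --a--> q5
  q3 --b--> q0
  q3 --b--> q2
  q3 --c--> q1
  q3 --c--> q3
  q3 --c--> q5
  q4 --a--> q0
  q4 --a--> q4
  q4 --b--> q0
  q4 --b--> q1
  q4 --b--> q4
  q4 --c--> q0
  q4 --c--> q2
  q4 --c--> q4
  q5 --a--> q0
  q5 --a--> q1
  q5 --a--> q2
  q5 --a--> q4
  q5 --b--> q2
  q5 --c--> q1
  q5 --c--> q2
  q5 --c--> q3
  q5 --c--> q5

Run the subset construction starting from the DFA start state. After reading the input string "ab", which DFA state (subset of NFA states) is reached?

{q0,q1,q3,q5}

Start: {q0}.
δ(q0,a) = {q2}.
Union: {q2}.
After a: {q2}.
δ(q2,b) = {q0,q1,q3,q5}.
Union: {q0,q1,q3,q5}.
After b: {q0,q1,q3,q5}.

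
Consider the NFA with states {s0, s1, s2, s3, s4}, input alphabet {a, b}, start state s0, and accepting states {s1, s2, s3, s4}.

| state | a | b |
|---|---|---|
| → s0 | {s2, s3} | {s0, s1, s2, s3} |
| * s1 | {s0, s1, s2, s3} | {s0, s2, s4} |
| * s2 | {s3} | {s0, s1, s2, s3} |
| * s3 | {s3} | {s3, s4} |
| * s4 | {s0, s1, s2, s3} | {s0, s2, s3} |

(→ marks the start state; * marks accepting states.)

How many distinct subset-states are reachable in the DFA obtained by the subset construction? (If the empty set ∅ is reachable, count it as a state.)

7

Start state of the DFA: {s0}.
{s0} --a--> {s2, s3}  [new]
{s0} --b--> {s0, s1, s2, s3}  [new]
{s2, s3} --a--> {s3}  [new]
{s2, s3} --b--> {s0, s1, s2, s3, s4}  [new]
{s0, s1, s2, s3} --a--> {s0, s1, s2, s3}  [seen]
{s0, s1, s2, s3} --b--> {s0, s1, s2, s3, s4}  [seen]
{s3} --a--> {s3}  [seen]
{s3} --b--> {s3, s4}  [new]
{s0, s1, s2, s3, s4} --a--> {s0, s1, s2, s3}  [seen]
{s0, s1, s2, s3, s4} --b--> {s0, s1, s2, s3, s4}  [seen]
{s3, s4} --a--> {s0, s1, s2, s3}  [seen]
{s3, s4} --b--> {s0, s2, s3, s4}  [new]
{s0, s2, s3, s4} --a--> {s0, s1, s2, s3}  [seen]
{s0, s2, s3, s4} --b--> {s0, s1, s2, s3, s4}  [seen]
Reachable DFA states: {s0}, {s2, s3}, {s0, s1, s2, s3}, {s3}, {s0, s1, s2, s3, s4}, {s3, s4}, {s0, s2, s3, s4}.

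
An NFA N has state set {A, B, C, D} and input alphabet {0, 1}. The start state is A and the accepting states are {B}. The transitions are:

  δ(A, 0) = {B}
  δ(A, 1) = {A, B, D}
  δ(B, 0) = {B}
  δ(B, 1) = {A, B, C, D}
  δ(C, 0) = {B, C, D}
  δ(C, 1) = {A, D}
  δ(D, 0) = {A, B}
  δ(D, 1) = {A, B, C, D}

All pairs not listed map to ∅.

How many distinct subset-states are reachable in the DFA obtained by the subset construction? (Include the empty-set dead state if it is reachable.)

Start state of the DFA: {A}.
{A} --0--> {B}  [new]
{A} --1--> {A, B, D}  [new]
{B} --0--> {B}  [seen]
{B} --1--> {A, B, C, D}  [new]
{A, B, D} --0--> {A, B}  [new]
{A, B, D} --1--> {A, B, C, D}  [seen]
{A, B, C, D} --0--> {A, B, C, D}  [seen]
{A, B, C, D} --1--> {A, B, C, D}  [seen]
{A, B} --0--> {B}  [seen]
{A, B} --1--> {A, B, C, D}  [seen]
Reachable DFA states: {A}, {B}, {A, B, D}, {A, B, C, D}, {A, B}.

5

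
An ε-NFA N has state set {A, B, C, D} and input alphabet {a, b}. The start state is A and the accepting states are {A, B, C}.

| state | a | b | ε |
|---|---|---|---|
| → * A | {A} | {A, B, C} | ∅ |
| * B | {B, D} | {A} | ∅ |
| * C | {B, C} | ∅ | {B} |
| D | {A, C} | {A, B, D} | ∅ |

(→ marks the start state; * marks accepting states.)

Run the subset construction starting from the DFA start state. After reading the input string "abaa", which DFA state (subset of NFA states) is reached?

Start: {A}.
δ(A,a) = {A}.
Union: {A}.
After a: {A}.
δ(A,b) = {A, B, C}.
Union: {A, B, C}.
After b: {A, B, C}.
δ(A,a) = {A}; δ(B,a) = {B, D}; δ(C,a) = {B, C}.
Union: {A, B, C, D}.
After a: {A, B, C, D}.
δ(A,a) = {A}; δ(B,a) = {B, D}; δ(C,a) = {B, C}; δ(D,a) = {A, C}.
Union: {A, B, C, D}.
After a: {A, B, C, D}.

{A, B, C, D}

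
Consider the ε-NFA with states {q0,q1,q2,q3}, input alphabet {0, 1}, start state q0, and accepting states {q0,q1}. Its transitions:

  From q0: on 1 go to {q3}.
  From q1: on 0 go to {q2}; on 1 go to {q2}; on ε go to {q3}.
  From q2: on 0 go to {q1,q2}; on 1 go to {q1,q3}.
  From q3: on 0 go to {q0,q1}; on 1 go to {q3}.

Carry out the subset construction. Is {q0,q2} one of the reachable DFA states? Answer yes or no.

no

Start state of the DFA: {q0} (ε-closure of the NFA start).
{q0} --0--> ∅  [new]
{q0} --1--> {q3}  [new]
∅ --0--> ∅  [seen]
∅ --1--> ∅  [seen]
{q3} --0--> {q0,q1,q3}  [new]
{q3} --1--> {q3}  [seen]
{q0,q1,q3} --0--> {q0,q1,q2,q3}  [new]
{q0,q1,q3} --1--> {q2,q3}  [new]
{q0,q1,q2,q3} --0--> {q0,q1,q2,q3}  [seen]
{q0,q1,q2,q3} --1--> {q1,q2,q3}  [new]
{q2,q3} --0--> {q0,q1,q2,q3}  [seen]
{q2,q3} --1--> {q1,q3}  [new]
{q1,q2,q3} --0--> {q0,q1,q2,q3}  [seen]
{q1,q2,q3} --1--> {q1,q2,q3}  [seen]
{q1,q3} --0--> {q0,q1,q2,q3}  [seen]
{q1,q3} --1--> {q2,q3}  [seen]
Reachable DFA states: {q0}, ∅, {q3}, {q0,q1,q3}, {q0,q1,q2,q3}, {q2,q3}, {q1,q2,q3}, {q1,q3}.
{q0,q2} is not among them.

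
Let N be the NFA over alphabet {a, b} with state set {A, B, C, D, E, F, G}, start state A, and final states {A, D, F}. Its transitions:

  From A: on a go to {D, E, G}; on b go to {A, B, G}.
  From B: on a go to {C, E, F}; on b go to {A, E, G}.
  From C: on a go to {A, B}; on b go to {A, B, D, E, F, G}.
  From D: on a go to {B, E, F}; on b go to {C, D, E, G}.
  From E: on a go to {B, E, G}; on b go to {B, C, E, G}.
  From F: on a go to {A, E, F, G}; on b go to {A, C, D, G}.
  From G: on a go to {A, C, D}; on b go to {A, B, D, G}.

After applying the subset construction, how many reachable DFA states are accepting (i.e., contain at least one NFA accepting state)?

7

Start state of the DFA: {A}.
{A} --a--> {D, E, G}  [new]
{A} --b--> {A, B, G}  [new]
{D, E, G} --a--> {A, B, C, D, E, F, G}  [new]
{D, E, G} --b--> {A, B, C, D, E, G}  [new]
{A, B, G} --a--> {A, C, D, E, F, G}  [new]
{A, B, G} --b--> {A, B, D, E, G}  [new]
{A, B, C, D, E, F, G} --a--> {A, B, C, D, E, F, G}  [seen]
{A, B, C, D, E, F, G} --b--> {A, B, C, D, E, F, G}  [seen]
{A, B, C, D, E, G} --a--> {A, B, C, D, E, F, G}  [seen]
{A, B, C, D, E, G} --b--> {A, B, C, D, E, F, G}  [seen]
{A, C, D, E, F, G} --a--> {A, B, C, D, E, F, G}  [seen]
{A, C, D, E, F, G} --b--> {A, B, C, D, E, F, G}  [seen]
{A, B, D, E, G} --a--> {A, B, C, D, E, F, G}  [seen]
{A, B, D, E, G} --b--> {A, B, C, D, E, G}  [seen]
Reachable DFA states: {A}, {D, E, G}, {A, B, G}, {A, B, C, D, E, F, G}, {A, B, C, D, E, G}, {A, C, D, E, F, G}, {A, B, D, E, G}.
Accepting DFA states (contain an NFA accepting state): {A}, {D, E, G}, {A, B, G}, {A, B, C, D, E, F, G}, {A, B, C, D, E, G}, {A, C, D, E, F, G}, {A, B, D, E, G}.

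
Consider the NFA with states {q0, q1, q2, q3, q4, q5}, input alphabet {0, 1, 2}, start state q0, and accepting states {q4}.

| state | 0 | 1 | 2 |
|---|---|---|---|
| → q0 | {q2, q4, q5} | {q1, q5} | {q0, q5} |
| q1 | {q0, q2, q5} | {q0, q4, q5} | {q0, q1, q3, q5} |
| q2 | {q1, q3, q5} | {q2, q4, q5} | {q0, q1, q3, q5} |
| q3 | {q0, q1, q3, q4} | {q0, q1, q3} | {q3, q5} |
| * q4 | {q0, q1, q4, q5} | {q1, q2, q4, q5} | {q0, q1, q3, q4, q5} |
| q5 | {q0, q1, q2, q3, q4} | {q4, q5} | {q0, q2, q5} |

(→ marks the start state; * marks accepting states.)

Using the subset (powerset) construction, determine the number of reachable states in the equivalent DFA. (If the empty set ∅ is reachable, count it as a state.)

11

Start state of the DFA: {q0}.
{q0} --0--> {q2, q4, q5}  [new]
{q0} --1--> {q1, q5}  [new]
{q0} --2--> {q0, q5}  [new]
{q2, q4, q5} --0--> {q0, q1, q2, q3, q4, q5}  [new]
{q2, q4, q5} --1--> {q1, q2, q4, q5}  [new]
{q2, q4, q5} --2--> {q0, q1, q2, q3, q4, q5}  [seen]
{q1, q5} --0--> {q0, q1, q2, q3, q4, q5}  [seen]
{q1, q5} --1--> {q0, q4, q5}  [new]
{q1, q5} --2--> {q0, q1, q2, q3, q5}  [new]
{q0, q5} --0--> {q0, q1, q2, q3, q4, q5}  [seen]
{q0, q5} --1--> {q1, q4, q5}  [new]
{q0, q5} --2--> {q0, q2, q5}  [new]
{q0, q1, q2, q3, q4, q5} --0--> {q0, q1, q2, q3, q4, q5}  [seen]
{q0, q1, q2, q3, q4, q5} --1--> {q0, q1, q2, q3, q4, q5}  [seen]
{q0, q1, q2, q3, q4, q5} --2--> {q0, q1, q2, q3, q4, q5}  [seen]
{q1, q2, q4, q5} --0--> {q0, q1, q2, q3, q4, q5}  [seen]
{q1, q2, q4, q5} --1--> {q0, q1, q2, q4, q5}  [new]
{q1, q2, q4, q5} --2--> {q0, q1, q2, q3, q4, q5}  [seen]
{q0, q4, q5} --0--> {q0, q1, q2, q3, q4, q5}  [seen]
{q0, q4, q5} --1--> {q1, q2, q4, q5}  [seen]
{q0, q4, q5} --2--> {q0, q1, q2, q3, q4, q5}  [seen]
{q0, q1, q2, q3, q5} --0--> {q0, q1, q2, q3, q4, q5}  [seen]
{q0, q1, q2, q3, q5} --1--> {q0, q1, q2, q3, q4, q5}  [seen]
{q0, q1, q2, q3, q5} --2--> {q0, q1, q2, q3, q5}  [seen]
{q1, q4, q5} --0--> {q0, q1, q2, q3, q4, q5}  [seen]
{q1, q4, q5} --1--> {q0, q1, q2, q4, q5}  [seen]
{q1, q4, q5} --2--> {q0, q1, q2, q3, q4, q5}  [seen]
{q0, q2, q5} --0--> {q0, q1, q2, q3, q4, q5}  [seen]
{q0, q2, q5} --1--> {q1, q2, q4, q5}  [seen]
{q0, q2, q5} --2--> {q0, q1, q2, q3, q5}  [seen]
{q0, q1, q2, q4, q5} --0--> {q0, q1, q2, q3, q4, q5}  [seen]
{q0, q1, q2, q4, q5} --1--> {q0, q1, q2, q4, q5}  [seen]
{q0, q1, q2, q4, q5} --2--> {q0, q1, q2, q3, q4, q5}  [seen]
Reachable DFA states: {q0}, {q2, q4, q5}, {q1, q5}, {q0, q5}, {q0, q1, q2, q3, q4, q5}, {q1, q2, q4, q5}, {q0, q4, q5}, {q0, q1, q2, q3, q5}, {q1, q4, q5}, {q0, q2, q5}, {q0, q1, q2, q4, q5}.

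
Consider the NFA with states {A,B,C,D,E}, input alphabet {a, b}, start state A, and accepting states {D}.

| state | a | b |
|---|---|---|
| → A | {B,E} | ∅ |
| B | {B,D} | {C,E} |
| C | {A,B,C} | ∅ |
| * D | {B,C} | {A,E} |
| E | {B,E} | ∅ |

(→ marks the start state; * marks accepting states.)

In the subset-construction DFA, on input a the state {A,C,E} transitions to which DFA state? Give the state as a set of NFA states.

δ(A,a) = {B,E}; δ(C,a) = {A,B,C}; δ(E,a) = {B,E}.
Union: {A,B,C,E}.

{A,B,C,E}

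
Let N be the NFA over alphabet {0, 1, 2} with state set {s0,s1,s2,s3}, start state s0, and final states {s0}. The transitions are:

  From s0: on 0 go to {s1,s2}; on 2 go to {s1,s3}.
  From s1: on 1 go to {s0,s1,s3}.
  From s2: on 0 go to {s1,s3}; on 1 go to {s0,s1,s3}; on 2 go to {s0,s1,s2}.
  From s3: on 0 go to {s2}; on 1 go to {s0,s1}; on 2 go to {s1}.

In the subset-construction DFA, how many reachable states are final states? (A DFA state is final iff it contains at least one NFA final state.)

4

Start state of the DFA: {s0}.
{s0} --0--> {s1,s2}  [new]
{s0} --1--> ∅  [new]
{s0} --2--> {s1,s3}  [new]
{s1,s2} --0--> {s1,s3}  [seen]
{s1,s2} --1--> {s0,s1,s3}  [new]
{s1,s2} --2--> {s0,s1,s2}  [new]
∅ --0--> ∅  [seen]
∅ --1--> ∅  [seen]
∅ --2--> ∅  [seen]
{s1,s3} --0--> {s2}  [new]
{s1,s3} --1--> {s0,s1,s3}  [seen]
{s1,s3} --2--> {s1}  [new]
{s0,s1,s3} --0--> {s1,s2}  [seen]
{s0,s1,s3} --1--> {s0,s1,s3}  [seen]
{s0,s1,s3} --2--> {s1,s3}  [seen]
{s0,s1,s2} --0--> {s1,s2,s3}  [new]
{s0,s1,s2} --1--> {s0,s1,s3}  [seen]
{s0,s1,s2} --2--> {s0,s1,s2,s3}  [new]
{s2} --0--> {s1,s3}  [seen]
{s2} --1--> {s0,s1,s3}  [seen]
{s2} --2--> {s0,s1,s2}  [seen]
{s1} --0--> ∅  [seen]
{s1} --1--> {s0,s1,s3}  [seen]
{s1} --2--> ∅  [seen]
{s1,s2,s3} --0--> {s1,s2,s3}  [seen]
{s1,s2,s3} --1--> {s0,s1,s3}  [seen]
{s1,s2,s3} --2--> {s0,s1,s2}  [seen]
{s0,s1,s2,s3} --0--> {s1,s2,s3}  [seen]
{s0,s1,s2,s3} --1--> {s0,s1,s3}  [seen]
{s0,s1,s2,s3} --2--> {s0,s1,s2,s3}  [seen]
Reachable DFA states: {s0}, {s1,s2}, ∅, {s1,s3}, {s0,s1,s3}, {s0,s1,s2}, {s2}, {s1}, {s1,s2,s3}, {s0,s1,s2,s3}.
Accepting DFA states (contain an NFA accepting state): {s0}, {s0,s1,s3}, {s0,s1,s2}, {s0,s1,s2,s3}.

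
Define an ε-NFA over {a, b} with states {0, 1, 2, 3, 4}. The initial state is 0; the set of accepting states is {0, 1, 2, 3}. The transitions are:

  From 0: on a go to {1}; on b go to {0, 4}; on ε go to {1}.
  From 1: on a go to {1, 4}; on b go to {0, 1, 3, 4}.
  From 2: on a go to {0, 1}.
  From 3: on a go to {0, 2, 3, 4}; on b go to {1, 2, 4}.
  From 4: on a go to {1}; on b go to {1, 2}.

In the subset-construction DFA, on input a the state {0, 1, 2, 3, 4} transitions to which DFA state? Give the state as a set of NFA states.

δ(0,a) = {1}; δ(1,a) = {1, 4}; δ(2,a) = {0, 1}; δ(3,a) = {0, 2, 3, 4}; δ(4,a) = {1}.
Union: {0, 1, 2, 3, 4}.

{0, 1, 2, 3, 4}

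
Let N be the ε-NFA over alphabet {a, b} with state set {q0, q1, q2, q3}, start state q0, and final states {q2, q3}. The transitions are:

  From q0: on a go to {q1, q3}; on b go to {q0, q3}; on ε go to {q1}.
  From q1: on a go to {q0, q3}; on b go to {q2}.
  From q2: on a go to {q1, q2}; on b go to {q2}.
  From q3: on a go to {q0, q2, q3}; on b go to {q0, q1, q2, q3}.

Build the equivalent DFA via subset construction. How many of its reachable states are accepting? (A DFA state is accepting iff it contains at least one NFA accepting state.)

Start state of the DFA: {q0, q1} (ε-closure of the NFA start).
{q0, q1} --a--> {q0, q1, q3}  [new]
{q0, q1} --b--> {q0, q1, q2, q3}  [new]
{q0, q1, q3} --a--> {q0, q1, q2, q3}  [seen]
{q0, q1, q3} --b--> {q0, q1, q2, q3}  [seen]
{q0, q1, q2, q3} --a--> {q0, q1, q2, q3}  [seen]
{q0, q1, q2, q3} --b--> {q0, q1, q2, q3}  [seen]
Reachable DFA states: {q0, q1}, {q0, q1, q3}, {q0, q1, q2, q3}.
Accepting DFA states (contain an NFA accepting state): {q0, q1, q3}, {q0, q1, q2, q3}.

2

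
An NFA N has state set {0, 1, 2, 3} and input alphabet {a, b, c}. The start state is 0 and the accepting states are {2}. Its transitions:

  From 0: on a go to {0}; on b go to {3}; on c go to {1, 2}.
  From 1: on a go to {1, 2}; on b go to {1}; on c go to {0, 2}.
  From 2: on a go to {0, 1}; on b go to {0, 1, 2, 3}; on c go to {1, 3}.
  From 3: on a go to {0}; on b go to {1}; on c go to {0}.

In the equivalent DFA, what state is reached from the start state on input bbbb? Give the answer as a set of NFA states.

Start: {0}.
δ(0,b) = {3}.
Union: {3}.
After b: {3}.
δ(3,b) = {1}.
Union: {1}.
After b: {1}.
δ(1,b) = {1}.
Union: {1}.
After b: {1}.
δ(1,b) = {1}.
Union: {1}.
After b: {1}.

{1}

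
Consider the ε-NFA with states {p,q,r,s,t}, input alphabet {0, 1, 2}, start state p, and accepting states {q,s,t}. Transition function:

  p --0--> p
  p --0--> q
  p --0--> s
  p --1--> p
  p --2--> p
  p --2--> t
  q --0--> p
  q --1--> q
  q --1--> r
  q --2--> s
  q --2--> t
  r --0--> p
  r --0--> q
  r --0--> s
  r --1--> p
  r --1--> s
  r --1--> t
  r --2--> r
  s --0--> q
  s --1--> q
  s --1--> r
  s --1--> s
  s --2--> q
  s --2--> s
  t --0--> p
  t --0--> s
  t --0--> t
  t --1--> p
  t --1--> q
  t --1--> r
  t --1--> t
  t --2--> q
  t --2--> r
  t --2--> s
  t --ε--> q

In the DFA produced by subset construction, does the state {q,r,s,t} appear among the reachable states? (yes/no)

no

Start state of the DFA: {p} (ε-closure of the NFA start).
{p} --0--> {p,q,s}  [new]
{p} --1--> {p}  [seen]
{p} --2--> {p,q,t}  [new]
{p,q,s} --0--> {p,q,s}  [seen]
{p,q,s} --1--> {p,q,r,s}  [new]
{p,q,s} --2--> {p,q,s,t}  [new]
{p,q,t} --0--> {p,q,s,t}  [seen]
{p,q,t} --1--> {p,q,r,t}  [new]
{p,q,t} --2--> {p,q,r,s,t}  [new]
{p,q,r,s} --0--> {p,q,s}  [seen]
{p,q,r,s} --1--> {p,q,r,s,t}  [seen]
{p,q,r,s} --2--> {p,q,r,s,t}  [seen]
{p,q,s,t} --0--> {p,q,s,t}  [seen]
{p,q,s,t} --1--> {p,q,r,s,t}  [seen]
{p,q,s,t} --2--> {p,q,r,s,t}  [seen]
{p,q,r,t} --0--> {p,q,s,t}  [seen]
{p,q,r,t} --1--> {p,q,r,s,t}  [seen]
{p,q,r,t} --2--> {p,q,r,s,t}  [seen]
{p,q,r,s,t} --0--> {p,q,s,t}  [seen]
{p,q,r,s,t} --1--> {p,q,r,s,t}  [seen]
{p,q,r,s,t} --2--> {p,q,r,s,t}  [seen]
Reachable DFA states: {p}, {p,q,s}, {p,q,t}, {p,q,r,s}, {p,q,s,t}, {p,q,r,t}, {p,q,r,s,t}.
{q,r,s,t} is not among them.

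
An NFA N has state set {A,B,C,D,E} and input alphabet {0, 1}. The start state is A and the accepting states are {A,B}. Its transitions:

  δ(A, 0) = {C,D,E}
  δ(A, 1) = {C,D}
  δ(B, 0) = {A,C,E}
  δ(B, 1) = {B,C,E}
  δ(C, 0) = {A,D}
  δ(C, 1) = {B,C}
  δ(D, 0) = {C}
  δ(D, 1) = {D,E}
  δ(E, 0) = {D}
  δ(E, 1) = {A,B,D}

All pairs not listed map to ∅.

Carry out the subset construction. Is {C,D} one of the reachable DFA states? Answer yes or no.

Start state of the DFA: {A}.
{A} --0--> {C,D,E}  [new]
{A} --1--> {C,D}  [new]
{C,D,E} --0--> {A,C,D}  [new]
{C,D,E} --1--> {A,B,C,D,E}  [new]
{C,D} --0--> {A,C,D}  [seen]
{C,D} --1--> {B,C,D,E}  [new]
{A,C,D} --0--> {A,C,D,E}  [new]
{A,C,D} --1--> {B,C,D,E}  [seen]
{A,B,C,D,E} --0--> {A,C,D,E}  [seen]
{A,B,C,D,E} --1--> {A,B,C,D,E}  [seen]
{B,C,D,E} --0--> {A,C,D,E}  [seen]
{B,C,D,E} --1--> {A,B,C,D,E}  [seen]
{A,C,D,E} --0--> {A,C,D,E}  [seen]
{A,C,D,E} --1--> {A,B,C,D,E}  [seen]
Reachable DFA states: {A}, {C,D,E}, {C,D}, {A,C,D}, {A,B,C,D,E}, {B,C,D,E}, {A,C,D,E}.
{C,D} is among them.

yes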